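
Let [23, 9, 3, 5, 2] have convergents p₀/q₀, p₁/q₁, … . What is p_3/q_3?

3443/149

Using pₖ = aₖpₖ₋₁ + pₖ₋₂, qₖ = aₖqₖ₋₁ + qₖ₋₂ (with p₋₁=1, p₋₂=0, q₋₁=0, q₋₂=1):
  k=0: a=23, p=23, q=1
  k=1: a=9, p=208, q=9
  k=2: a=3, p=647, q=28
  k=3: a=5, p=3443, q=149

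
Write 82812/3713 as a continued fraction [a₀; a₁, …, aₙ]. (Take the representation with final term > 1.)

82812 = 22·3713 + 1126
3713 = 3·1126 + 335
1126 = 3·335 + 121
335 = 2·121 + 93
121 = 1·93 + 28
93 = 3·28 + 9
28 = 3·9 + 1
9 = 9·1 + 0  (stop)
So 82812/3713 = [22; 3, 3, 2, 1, 3, 3, 9].

[22; 3, 3, 2, 1, 3, 3, 9]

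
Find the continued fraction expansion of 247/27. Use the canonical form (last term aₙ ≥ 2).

[9; 6, 1, 3]

247 = 9*27 + 4
27 = 6*4 + 3
4 = 1*3 + 1
3 = 3*1 + 0  (stop)
So 247/27 = [9; 6, 1, 3].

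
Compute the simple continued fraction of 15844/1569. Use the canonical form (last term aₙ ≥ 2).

15844 = 10*1569 + 154
1569 = 10*154 + 29
154 = 5*29 + 9
29 = 3*9 + 2
9 = 4*2 + 1
2 = 2*1 + 0  (stop)
So 15844/1569 = [10; 10, 5, 3, 4, 2].

[10; 10, 5, 3, 4, 2]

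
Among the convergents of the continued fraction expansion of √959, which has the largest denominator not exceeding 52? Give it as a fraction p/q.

960/31

√959 = [30; 1, 29, 1, 60, …] (period length 4).
Convergents:
  p_0/q_0 = 30/1
  p_1/q_1 = 31/1
  p_2/q_2 = 929/30
  p_3/q_3 = 960/31
  p_4/q_4 = 58529/1890
q_3 = 31 ≤ 52 < 1890 = q_4, so the answer is 960/31.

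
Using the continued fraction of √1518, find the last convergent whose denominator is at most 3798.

78975/2027

√1518 = [38; 1, 24, 1, 76, …] (period length 4).
Convergents:
  p_0/q_0 = 38/1
  p_1/q_1 = 39/1
  p_2/q_2 = 974/25
  p_3/q_3 = 1013/26
  p_4/q_4 = 77962/2001
  p_5/q_5 = 78975/2027
  p_6/q_6 = 1973362/50649
q_5 = 2027 ≤ 3798 < 50649 = q_6, so the answer is 78975/2027.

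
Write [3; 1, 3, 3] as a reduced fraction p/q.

49/13

Using pₖ = aₖpₖ₋₁ + pₖ₋₂ and qₖ = aₖqₖ₋₁ + qₖ₋₂:
  k=0: a=3, p=3, q=1
  k=1: a=1, p=4, q=1
  k=2: a=3, p=15, q=4
  k=3: a=3, p=49, q=13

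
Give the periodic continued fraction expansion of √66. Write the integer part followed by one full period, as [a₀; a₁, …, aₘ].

[8; 8, 16]

a₀ = ⌊√66⌋ = 8.
With m₀=0, d₀=1 and mₖ₊₁ = dₖaₖ − mₖ, dₖ₊₁ = (n − mₖ₊₁²)/dₖ, aₖ₊₁ = ⌊(a₀+mₖ₊₁)/dₖ₊₁⌋:
  k=1: m=8, d=2, a=8
  k=2: m=8, d=1, a=16
d=1 and a=2a₀=16 at k=2, so the next step gives (m, d) = (8, 2) again — its k=1 value — and the period has length 2.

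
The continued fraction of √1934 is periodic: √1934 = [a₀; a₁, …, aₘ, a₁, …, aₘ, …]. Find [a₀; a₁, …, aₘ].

a₀ = ⌊√1934⌋ = 43.
With m₀=0, d₀=1 and mₖ₊₁ = dₖaₖ − mₖ, dₖ₊₁ = (n − mₖ₊₁²)/dₖ, aₖ₊₁ = ⌊(a₀+mₖ₊₁)/dₖ₊₁⌋:
  k=1: m=43, d=85, a=1
  k=2: m=42, d=2, a=42
  k=3: m=42, d=85, a=1
  k=4: m=43, d=1, a=86
d=1 and a=2a₀=86 at k=4, so the next step gives (m, d) = (43, 85) again — its k=1 value — and the period has length 4.

[43; 1, 42, 1, 86]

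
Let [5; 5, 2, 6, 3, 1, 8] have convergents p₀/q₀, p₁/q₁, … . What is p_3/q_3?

368/71

Using pₖ = aₖpₖ₋₁ + pₖ₋₂, qₖ = aₖqₖ₋₁ + qₖ₋₂ (with p₋₁=1, p₋₂=0, q₋₁=0, q₋₂=1):
  k=0: a=5, p=5, q=1
  k=1: a=5, p=26, q=5
  k=2: a=2, p=57, q=11
  k=3: a=6, p=368, q=71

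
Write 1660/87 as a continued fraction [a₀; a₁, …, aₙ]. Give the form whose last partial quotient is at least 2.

1660 = 19×87 + 7
87 = 12×7 + 3
7 = 2×3 + 1
3 = 3×1 + 0  (stop)
So 1660/87 = [19; 12, 2, 3].

[19; 12, 2, 3]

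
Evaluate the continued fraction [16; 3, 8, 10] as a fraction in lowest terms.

4129/253

Using pₖ = aₖpₖ₋₁ + pₖ₋₂ and qₖ = aₖqₖ₋₁ + qₖ₋₂:
  k=0: a=16, p=16, q=1
  k=1: a=3, p=49, q=3
  k=2: a=8, p=408, q=25
  k=3: a=10, p=4129, q=253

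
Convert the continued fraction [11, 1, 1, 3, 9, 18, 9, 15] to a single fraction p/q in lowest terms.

Using pₖ = aₖpₖ₋₁ + pₖ₋₂ and qₖ = aₖqₖ₋₁ + qₖ₋₂:
  k=0: a=11, p=11, q=1
  k=1: a=1, p=12, q=1
  k=2: a=1, p=23, q=2
  k=3: a=3, p=81, q=7
  k=4: a=9, p=752, q=65
  k=5: a=18, p=13617, q=1177
  k=6: a=9, p=123305, q=10658
  k=7: a=15, p=1863192, q=161047

1863192/161047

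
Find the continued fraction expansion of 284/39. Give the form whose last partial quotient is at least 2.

284 = 7×39 + 11
39 = 3×11 + 6
11 = 1×6 + 5
6 = 1×5 + 1
5 = 5×1 + 0  (stop)
So 284/39 = [7; 3, 1, 1, 5].

[7; 3, 1, 1, 5]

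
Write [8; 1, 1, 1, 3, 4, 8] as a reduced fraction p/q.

Using pₖ = aₖpₖ₋₁ + pₖ₋₂ and qₖ = aₖqₖ₋₁ + qₖ₋₂:
  k=0: a=8, p=8, q=1
  k=1: a=1, p=9, q=1
  k=2: a=1, p=17, q=2
  k=3: a=1, p=26, q=3
  k=4: a=3, p=95, q=11
  k=5: a=4, p=406, q=47
  k=6: a=8, p=3343, q=387

3343/387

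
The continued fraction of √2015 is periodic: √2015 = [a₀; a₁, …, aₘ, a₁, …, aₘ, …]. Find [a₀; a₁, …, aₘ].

[44; 1, 7, 1, 88]

a₀ = ⌊√2015⌋ = 44.
With m₀=0, d₀=1 and mₖ₊₁ = dₖaₖ − mₖ, dₖ₊₁ = (n − mₖ₊₁²)/dₖ, aₖ₊₁ = ⌊(a₀+mₖ₊₁)/dₖ₊₁⌋:
  k=1: m=44, d=79, a=1
  k=2: m=35, d=10, a=7
  k=3: m=35, d=79, a=1
  k=4: m=44, d=1, a=88
d=1 and a=2a₀=88 at k=4, so the next step gives (m, d) = (44, 79) again — its k=1 value — and the period has length 4.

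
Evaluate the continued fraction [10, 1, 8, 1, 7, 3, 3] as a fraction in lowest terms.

8937/820

Using pₖ = aₖpₖ₋₁ + pₖ₋₂ and qₖ = aₖqₖ₋₁ + qₖ₋₂:
  k=0: a=10, p=10, q=1
  k=1: a=1, p=11, q=1
  k=2: a=8, p=98, q=9
  k=3: a=1, p=109, q=10
  k=4: a=7, p=861, q=79
  k=5: a=3, p=2692, q=247
  k=6: a=3, p=8937, q=820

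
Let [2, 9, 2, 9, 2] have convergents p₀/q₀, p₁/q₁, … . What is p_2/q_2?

Using pₖ = aₖpₖ₋₁ + pₖ₋₂, qₖ = aₖqₖ₋₁ + qₖ₋₂ (with p₋₁=1, p₋₂=0, q₋₁=0, q₋₂=1):
  k=0: a=2, p=2, q=1
  k=1: a=9, p=19, q=9
  k=2: a=2, p=40, q=19

40/19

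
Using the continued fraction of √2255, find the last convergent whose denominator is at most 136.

3609/76

√2255 = [47; 2, 18, 2, 94, …] (period length 4).
Convergents:
  p_0/q_0 = 47/1
  p_1/q_1 = 95/2
  p_2/q_2 = 1757/37
  p_3/q_3 = 3609/76
  p_4/q_4 = 341003/7181
q_3 = 76 ≤ 136 < 7181 = q_4, so the answer is 3609/76.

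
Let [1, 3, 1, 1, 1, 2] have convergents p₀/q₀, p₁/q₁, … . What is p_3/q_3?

9/7

Using pₖ = aₖpₖ₋₁ + pₖ₋₂, qₖ = aₖqₖ₋₁ + qₖ₋₂ (with p₋₁=1, p₋₂=0, q₋₁=0, q₋₂=1):
  k=0: a=1, p=1, q=1
  k=1: a=3, p=4, q=3
  k=2: a=1, p=5, q=4
  k=3: a=1, p=9, q=7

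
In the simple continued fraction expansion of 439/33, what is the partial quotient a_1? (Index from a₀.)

3

439 = 13·33 + 10   →  a_0 = 13
33 = 3·10 + 3   →  a_1 = 3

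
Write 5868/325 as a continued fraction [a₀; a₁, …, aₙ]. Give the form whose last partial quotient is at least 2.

[18; 18, 18]

5868 = 18*325 + 18
325 = 18*18 + 1
18 = 18*1 + 0  (stop)
So 5868/325 = [18; 18, 18].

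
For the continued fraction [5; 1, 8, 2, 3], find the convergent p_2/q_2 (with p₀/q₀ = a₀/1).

Using pₖ = aₖpₖ₋₁ + pₖ₋₂, qₖ = aₖqₖ₋₁ + qₖ₋₂ (with p₋₁=1, p₋₂=0, q₋₁=0, q₋₂=1):
  k=0: a=5, p=5, q=1
  k=1: a=1, p=6, q=1
  k=2: a=8, p=53, q=9

53/9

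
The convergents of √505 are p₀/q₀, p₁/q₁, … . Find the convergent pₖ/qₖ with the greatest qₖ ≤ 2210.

√505 = [22; 2, 8, 2, 44, …] (period length 4).
Convergents:
  p_0/q_0 = 22/1
  p_1/q_1 = 45/2
  p_2/q_2 = 382/17
  p_3/q_3 = 809/36
  p_4/q_4 = 35978/1601
  p_5/q_5 = 72765/3238
q_4 = 1601 ≤ 2210 < 3238 = q_5, so the answer is 35978/1601.

35978/1601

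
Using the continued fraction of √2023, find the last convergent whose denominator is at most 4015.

180091/4004

√2023 = [44; 1, 43, 1, 88, …] (period length 4).
Convergents:
  p_0/q_0 = 44/1
  p_1/q_1 = 45/1
  p_2/q_2 = 1979/44
  p_3/q_3 = 2024/45
  p_4/q_4 = 180091/4004
  p_5/q_5 = 182115/4049
q_4 = 4004 ≤ 4015 < 4049 = q_5, so the answer is 180091/4004.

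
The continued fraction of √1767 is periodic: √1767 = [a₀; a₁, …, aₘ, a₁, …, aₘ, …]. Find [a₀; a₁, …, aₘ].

a₀ = ⌊√1767⌋ = 42.

[42; 28, 84]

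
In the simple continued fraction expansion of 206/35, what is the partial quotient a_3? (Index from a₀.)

1

206 = 5·35 + 31   →  a_0 = 5
35 = 1·31 + 4   →  a_1 = 1
31 = 7·4 + 3   →  a_2 = 7
4 = 1·3 + 1   →  a_3 = 1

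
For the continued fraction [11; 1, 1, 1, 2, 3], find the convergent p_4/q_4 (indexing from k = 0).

93/8

Using pₖ = aₖpₖ₋₁ + pₖ₋₂, qₖ = aₖqₖ₋₁ + qₖ₋₂ (with p₋₁=1, p₋₂=0, q₋₁=0, q₋₂=1):
  k=0: a=11, p=11, q=1
  k=1: a=1, p=12, q=1
  k=2: a=1, p=23, q=2
  k=3: a=1, p=35, q=3
  k=4: a=2, p=93, q=8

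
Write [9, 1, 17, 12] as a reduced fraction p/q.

Using pₖ = aₖpₖ₋₁ + pₖ₋₂ and qₖ = aₖqₖ₋₁ + qₖ₋₂:
  k=0: a=9, p=9, q=1
  k=1: a=1, p=10, q=1
  k=2: a=17, p=179, q=18
  k=3: a=12, p=2158, q=217

2158/217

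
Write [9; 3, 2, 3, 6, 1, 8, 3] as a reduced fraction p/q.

44859/4828

Fold from the inside: start with 3/1.
  8 + 1/3 = 25/3
  1 + 3/25 = 28/25
  6 + 25/28 = 193/28
  3 + 28/193 = 607/193
  2 + 193/607 = 1407/607
  3 + 607/1407 = 4828/1407
  9 + 1407/4828 = 44859/4828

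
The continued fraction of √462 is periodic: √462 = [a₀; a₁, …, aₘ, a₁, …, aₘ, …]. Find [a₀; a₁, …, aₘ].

[21; 2, 42]

a₀ = ⌊√462⌋ = 21.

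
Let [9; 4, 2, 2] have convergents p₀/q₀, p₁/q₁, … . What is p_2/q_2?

83/9

Using pₖ = aₖpₖ₋₁ + pₖ₋₂, qₖ = aₖqₖ₋₁ + qₖ₋₂ (with p₋₁=1, p₋₂=0, q₋₁=0, q₋₂=1):
  k=0: a=9, p=9, q=1
  k=1: a=4, p=37, q=4
  k=2: a=2, p=83, q=9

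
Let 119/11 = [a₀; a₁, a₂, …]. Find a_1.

119 = 10·11 + 9   →  a_0 = 10
11 = 1·9 + 2   →  a_1 = 1

1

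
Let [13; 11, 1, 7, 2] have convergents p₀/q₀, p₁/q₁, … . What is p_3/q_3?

Using pₖ = aₖpₖ₋₁ + pₖ₋₂, qₖ = aₖqₖ₋₁ + qₖ₋₂ (with p₋₁=1, p₋₂=0, q₋₁=0, q₋₂=1):
  k=0: a=13, p=13, q=1
  k=1: a=11, p=144, q=11
  k=2: a=1, p=157, q=12
  k=3: a=7, p=1243, q=95

1243/95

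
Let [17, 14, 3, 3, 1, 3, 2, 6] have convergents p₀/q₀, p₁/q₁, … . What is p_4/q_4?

3175/186

Using pₖ = aₖpₖ₋₁ + pₖ₋₂, qₖ = aₖqₖ₋₁ + qₖ₋₂ (with p₋₁=1, p₋₂=0, q₋₁=0, q₋₂=1):
  k=0: a=17, p=17, q=1
  k=1: a=14, p=239, q=14
  k=2: a=3, p=734, q=43
  k=3: a=3, p=2441, q=143
  k=4: a=1, p=3175, q=186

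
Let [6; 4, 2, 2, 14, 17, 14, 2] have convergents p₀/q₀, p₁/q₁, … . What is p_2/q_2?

56/9

Using pₖ = aₖpₖ₋₁ + pₖ₋₂, qₖ = aₖqₖ₋₁ + qₖ₋₂ (with p₋₁=1, p₋₂=0, q₋₁=0, q₋₂=1):
  k=0: a=6, p=6, q=1
  k=1: a=4, p=25, q=4
  k=2: a=2, p=56, q=9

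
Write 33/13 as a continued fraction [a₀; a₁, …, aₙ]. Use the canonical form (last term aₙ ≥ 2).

[2; 1, 1, 6]

33 = 2·13 + 7
13 = 1·7 + 6
7 = 1·6 + 1
6 = 6·1 + 0  (stop)
So 33/13 = [2; 1, 1, 6].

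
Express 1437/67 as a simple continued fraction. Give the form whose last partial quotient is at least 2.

1437 = 21×67 + 30
67 = 2×30 + 7
30 = 4×7 + 2
7 = 3×2 + 1
2 = 2×1 + 0  (stop)
So 1437/67 = [21; 2, 4, 3, 2].

[21; 2, 4, 3, 2]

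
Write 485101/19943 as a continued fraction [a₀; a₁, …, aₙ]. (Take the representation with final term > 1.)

[24; 3, 12, 14, 2, 18]

485101 = 24×19943 + 6469
19943 = 3×6469 + 536
6469 = 12×536 + 37
536 = 14×37 + 18
37 = 2×18 + 1
18 = 18×1 + 0  (stop)
So 485101/19943 = [24; 3, 12, 14, 2, 18].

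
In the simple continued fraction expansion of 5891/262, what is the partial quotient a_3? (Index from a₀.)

1

5891 = 22·262 + 127   →  a_0 = 22
262 = 2·127 + 8   →  a_1 = 2
127 = 15·8 + 7   →  a_2 = 15
8 = 1·7 + 1   →  a_3 = 1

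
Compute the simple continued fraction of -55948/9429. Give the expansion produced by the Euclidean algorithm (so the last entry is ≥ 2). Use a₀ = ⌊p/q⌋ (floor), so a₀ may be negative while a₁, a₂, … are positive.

[-6; 15, 16, 19, 2]

-55948 = -6×9429 + 626
9429 = 15×626 + 39
626 = 16×39 + 2
39 = 19×2 + 1
2 = 2×1 + 0  (stop)
So -55948/9429 = [-6; 15, 16, 19, 2].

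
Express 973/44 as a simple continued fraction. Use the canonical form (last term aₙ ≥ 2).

973 = 22*44 + 5
44 = 8*5 + 4
5 = 1*4 + 1
4 = 4*1 + 0  (stop)
So 973/44 = [22; 8, 1, 4].

[22; 8, 1, 4]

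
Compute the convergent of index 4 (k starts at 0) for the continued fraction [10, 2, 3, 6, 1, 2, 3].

Using pₖ = aₖpₖ₋₁ + pₖ₋₂, qₖ = aₖqₖ₋₁ + qₖ₋₂ (with p₋₁=1, p₋₂=0, q₋₁=0, q₋₂=1):
  k=0: a=10, p=10, q=1
  k=1: a=2, p=21, q=2
  k=2: a=3, p=73, q=7
  k=3: a=6, p=459, q=44
  k=4: a=1, p=532, q=51

532/51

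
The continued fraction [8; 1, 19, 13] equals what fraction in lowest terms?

Fold from the inside: start with 13/1.
  19 + 1/13 = 248/13
  1 + 13/248 = 261/248
  8 + 248/261 = 2336/261

2336/261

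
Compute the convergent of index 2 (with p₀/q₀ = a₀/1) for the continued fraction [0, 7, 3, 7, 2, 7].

Using pₖ = aₖpₖ₋₁ + pₖ₋₂, qₖ = aₖqₖ₋₁ + qₖ₋₂ (with p₋₁=1, p₋₂=0, q₋₁=0, q₋₂=1):
  k=0: a=0, p=0, q=1
  k=1: a=7, p=1, q=7
  k=2: a=3, p=3, q=22

3/22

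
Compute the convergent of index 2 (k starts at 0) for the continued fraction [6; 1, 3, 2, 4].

Using pₖ = aₖpₖ₋₁ + pₖ₋₂, qₖ = aₖqₖ₋₁ + qₖ₋₂ (with p₋₁=1, p₋₂=0, q₋₁=0, q₋₂=1):
  k=0: a=6, p=6, q=1
  k=1: a=1, p=7, q=1
  k=2: a=3, p=27, q=4

27/4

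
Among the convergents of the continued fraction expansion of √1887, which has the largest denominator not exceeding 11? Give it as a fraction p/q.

√1887 = [43; 2, 3, 1, 1, 1, 3, 2, 86, …] (period length 8).
Convergents:
  p_0/q_0 = 43/1
  p_1/q_1 = 87/2
  p_2/q_2 = 304/7
  p_3/q_3 = 391/9
  p_4/q_4 = 695/16
q_3 = 9 ≤ 11 < 16 = q_4, so the answer is 391/9.

391/9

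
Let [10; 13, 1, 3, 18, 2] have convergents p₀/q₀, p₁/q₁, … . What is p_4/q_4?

Using pₖ = aₖpₖ₋₁ + pₖ₋₂, qₖ = aₖqₖ₋₁ + qₖ₋₂ (with p₋₁=1, p₋₂=0, q₋₁=0, q₋₂=1):
  k=0: a=10, p=10, q=1
  k=1: a=13, p=131, q=13
  k=2: a=1, p=141, q=14
  k=3: a=3, p=554, q=55
  k=4: a=18, p=10113, q=1004

10113/1004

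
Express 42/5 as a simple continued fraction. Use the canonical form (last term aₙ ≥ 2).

[8; 2, 2]

42 = 8·5 + 2
5 = 2·2 + 1
2 = 2·1 + 0  (stop)
So 42/5 = [8; 2, 2].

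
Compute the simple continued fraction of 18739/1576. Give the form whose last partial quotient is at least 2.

[11; 1, 8, 9, 9, 2]

18739 = 11·1576 + 1403
1576 = 1·1403 + 173
1403 = 8·173 + 19
173 = 9·19 + 2
19 = 9·2 + 1
2 = 2·1 + 0  (stop)
So 18739/1576 = [11; 1, 8, 9, 9, 2].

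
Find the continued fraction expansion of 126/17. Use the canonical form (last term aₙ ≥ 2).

126 = 7·17 + 7
17 = 2·7 + 3
7 = 2·3 + 1
3 = 3·1 + 0  (stop)
So 126/17 = [7; 2, 2, 3].

[7; 2, 2, 3]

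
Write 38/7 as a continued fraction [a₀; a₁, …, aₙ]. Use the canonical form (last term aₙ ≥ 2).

[5; 2, 3]

38 = 5·7 + 3
7 = 2·3 + 1
3 = 3·1 + 0  (stop)
So 38/7 = [5; 2, 3].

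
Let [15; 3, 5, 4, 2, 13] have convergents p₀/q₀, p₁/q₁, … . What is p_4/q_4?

Using pₖ = aₖpₖ₋₁ + pₖ₋₂, qₖ = aₖqₖ₋₁ + qₖ₋₂ (with p₋₁=1, p₋₂=0, q₋₁=0, q₋₂=1):
  k=0: a=15, p=15, q=1
  k=1: a=3, p=46, q=3
  k=2: a=5, p=245, q=16
  k=3: a=4, p=1026, q=67
  k=4: a=2, p=2297, q=150

2297/150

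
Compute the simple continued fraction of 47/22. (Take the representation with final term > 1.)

47 = 2*22 + 3
22 = 7*3 + 1
3 = 3*1 + 0  (stop)
So 47/22 = [2; 7, 3].

[2; 7, 3]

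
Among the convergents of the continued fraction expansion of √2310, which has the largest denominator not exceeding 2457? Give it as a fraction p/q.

√2310 = [48; 16, 96, …] (period length 2).
Convergents:
  p_0/q_0 = 48/1
  p_1/q_1 = 769/16
  p_2/q_2 = 73872/1537
  p_3/q_3 = 1182721/24608
q_2 = 1537 ≤ 2457 < 24608 = q_3, so the answer is 73872/1537.

73872/1537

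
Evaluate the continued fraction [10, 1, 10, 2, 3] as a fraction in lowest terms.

Using pₖ = aₖpₖ₋₁ + pₖ₋₂ and qₖ = aₖqₖ₋₁ + qₖ₋₂:
  k=0: a=10, p=10, q=1
  k=1: a=1, p=11, q=1
  k=2: a=10, p=120, q=11
  k=3: a=2, p=251, q=23
  k=4: a=3, p=873, q=80

873/80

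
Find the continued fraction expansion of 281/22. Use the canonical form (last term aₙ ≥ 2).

281 = 12×22 + 17
22 = 1×17 + 5
17 = 3×5 + 2
5 = 2×2 + 1
2 = 2×1 + 0  (stop)
So 281/22 = [12; 1, 3, 2, 2].

[12; 1, 3, 2, 2]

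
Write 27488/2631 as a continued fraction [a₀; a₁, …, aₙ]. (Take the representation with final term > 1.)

27488 = 10·2631 + 1178
2631 = 2·1178 + 275
1178 = 4·275 + 78
275 = 3·78 + 41
78 = 1·41 + 37
41 = 1·37 + 4
37 = 9·4 + 1
4 = 4·1 + 0  (stop)
So 27488/2631 = [10; 2, 4, 3, 1, 1, 9, 4].

[10; 2, 4, 3, 1, 1, 9, 4]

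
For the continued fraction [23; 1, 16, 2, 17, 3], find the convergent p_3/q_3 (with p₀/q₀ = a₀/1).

Using pₖ = aₖpₖ₋₁ + pₖ₋₂, qₖ = aₖqₖ₋₁ + qₖ₋₂ (with p₋₁=1, p₋₂=0, q₋₁=0, q₋₂=1):
  k=0: a=23, p=23, q=1
  k=1: a=1, p=24, q=1
  k=2: a=16, p=407, q=17
  k=3: a=2, p=838, q=35

838/35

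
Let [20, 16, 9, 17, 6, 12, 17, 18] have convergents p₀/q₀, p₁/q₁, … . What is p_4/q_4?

301553/15031

Using pₖ = aₖpₖ₋₁ + pₖ₋₂, qₖ = aₖqₖ₋₁ + qₖ₋₂ (with p₋₁=1, p₋₂=0, q₋₁=0, q₋₂=1):
  k=0: a=20, p=20, q=1
  k=1: a=16, p=321, q=16
  k=2: a=9, p=2909, q=145
  k=3: a=17, p=49774, q=2481
  k=4: a=6, p=301553, q=15031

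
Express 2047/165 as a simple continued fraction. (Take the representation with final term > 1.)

[12; 2, 2, 6, 5]

2047 = 12·165 + 67
165 = 2·67 + 31
67 = 2·31 + 5
31 = 6·5 + 1
5 = 5·1 + 0  (stop)
So 2047/165 = [12; 2, 2, 6, 5].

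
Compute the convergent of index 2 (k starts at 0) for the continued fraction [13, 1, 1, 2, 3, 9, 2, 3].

Using pₖ = aₖpₖ₋₁ + pₖ₋₂, qₖ = aₖqₖ₋₁ + qₖ₋₂ (with p₋₁=1, p₋₂=0, q₋₁=0, q₋₂=1):
  k=0: a=13, p=13, q=1
  k=1: a=1, p=14, q=1
  k=2: a=1, p=27, q=2

27/2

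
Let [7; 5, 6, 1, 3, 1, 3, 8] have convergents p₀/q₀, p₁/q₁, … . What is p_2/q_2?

Using pₖ = aₖpₖ₋₁ + pₖ₋₂, qₖ = aₖqₖ₋₁ + qₖ₋₂ (with p₋₁=1, p₋₂=0, q₋₁=0, q₋₂=1):
  k=0: a=7, p=7, q=1
  k=1: a=5, p=36, q=5
  k=2: a=6, p=223, q=31

223/31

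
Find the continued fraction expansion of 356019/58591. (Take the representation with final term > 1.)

[6; 13, 10, 8, 2, 1, 17]

356019 = 6*58591 + 4473
58591 = 13*4473 + 442
4473 = 10*442 + 53
442 = 8*53 + 18
53 = 2*18 + 17
18 = 1*17 + 1
17 = 17*1 + 0  (stop)
So 356019/58591 = [6; 13, 10, 8, 2, 1, 17].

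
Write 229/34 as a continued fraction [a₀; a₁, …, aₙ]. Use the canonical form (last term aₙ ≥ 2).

[6; 1, 2, 1, 3, 2]

229 = 6×34 + 25
34 = 1×25 + 9
25 = 2×9 + 7
9 = 1×7 + 2
7 = 3×2 + 1
2 = 2×1 + 0  (stop)
So 229/34 = [6; 1, 2, 1, 3, 2].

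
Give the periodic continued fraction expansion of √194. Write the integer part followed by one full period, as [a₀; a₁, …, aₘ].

[13; 1, 12, 1, 26]

a₀ = ⌊√194⌋ = 13.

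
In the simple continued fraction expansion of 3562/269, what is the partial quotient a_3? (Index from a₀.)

3562 = 13·269 + 65   →  a_0 = 13
269 = 4·65 + 9   →  a_1 = 4
65 = 7·9 + 2   →  a_2 = 7
9 = 4·2 + 1   →  a_3 = 4

4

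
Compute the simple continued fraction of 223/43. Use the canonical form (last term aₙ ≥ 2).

[5; 5, 2, 1, 2]

223 = 5*43 + 8
43 = 5*8 + 3
8 = 2*3 + 2
3 = 1*2 + 1
2 = 2*1 + 0  (stop)
So 223/43 = [5; 5, 2, 1, 2].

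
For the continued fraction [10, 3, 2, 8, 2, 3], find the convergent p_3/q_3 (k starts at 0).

Using pₖ = aₖpₖ₋₁ + pₖ₋₂, qₖ = aₖqₖ₋₁ + qₖ₋₂ (with p₋₁=1, p₋₂=0, q₋₁=0, q₋₂=1):
  k=0: a=10, p=10, q=1
  k=1: a=3, p=31, q=3
  k=2: a=2, p=72, q=7
  k=3: a=8, p=607, q=59

607/59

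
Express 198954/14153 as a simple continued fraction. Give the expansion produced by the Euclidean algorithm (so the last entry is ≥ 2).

198954 = 14·14153 + 812
14153 = 17·812 + 349
812 = 2·349 + 114
349 = 3·114 + 7
114 = 16·7 + 2
7 = 3·2 + 1
2 = 2·1 + 0  (stop)
So 198954/14153 = [14; 17, 2, 3, 16, 3, 2].

[14; 17, 2, 3, 16, 3, 2]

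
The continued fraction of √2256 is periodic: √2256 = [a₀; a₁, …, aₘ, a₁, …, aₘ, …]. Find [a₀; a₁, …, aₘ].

[47; 2, 94]

a₀ = ⌊√2256⌋ = 47.
With m₀=0, d₀=1 and mₖ₊₁ = dₖaₖ − mₖ, dₖ₊₁ = (n − mₖ₊₁²)/dₖ, aₖ₊₁ = ⌊(a₀+mₖ₊₁)/dₖ₊₁⌋:
  k=1: m=47, d=47, a=2
  k=2: m=47, d=1, a=94
d=1 and a=2a₀=94 at k=2, so the next step gives (m, d) = (47, 47) again — its k=1 value — and the period has length 2.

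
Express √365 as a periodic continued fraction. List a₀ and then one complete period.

a₀ = ⌊√365⌋ = 19.
With m₀=0, d₀=1 and mₖ₊₁ = dₖaₖ − mₖ, dₖ₊₁ = (n − mₖ₊₁²)/dₖ, aₖ₊₁ = ⌊(a₀+mₖ₊₁)/dₖ₊₁⌋:
  k=1: m=19, d=4, a=9
  k=2: m=17, d=19, a=1
  k=3: m=2, d=19, a=1
  k=4: m=17, d=4, a=9
  k=5: m=19, d=1, a=38
d=1 and a=2a₀=38 at k=5, so the next step gives (m, d) = (19, 4) again — its k=1 value — and the period has length 5.

[19; 9, 1, 1, 9, 38]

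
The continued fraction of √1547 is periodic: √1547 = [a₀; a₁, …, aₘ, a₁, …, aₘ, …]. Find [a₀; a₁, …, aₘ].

[39; 3, 78]

a₀ = ⌊√1547⌋ = 39.
With m₀=0, d₀=1 and mₖ₊₁ = dₖaₖ − mₖ, dₖ₊₁ = (n − mₖ₊₁²)/dₖ, aₖ₊₁ = ⌊(a₀+mₖ₊₁)/dₖ₊₁⌋:
  k=1: m=39, d=26, a=3
  k=2: m=39, d=1, a=78
d=1 and a=2a₀=78 at k=2, so the next step gives (m, d) = (39, 26) again — its k=1 value — and the period has length 2.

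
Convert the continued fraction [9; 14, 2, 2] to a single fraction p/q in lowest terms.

653/72

Fold from the inside: start with 2/1.
  2 + 1/2 = 5/2
  14 + 2/5 = 72/5
  9 + 5/72 = 653/72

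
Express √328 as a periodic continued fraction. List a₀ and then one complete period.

[18; 9, 36]

a₀ = ⌊√328⌋ = 18.
With m₀=0, d₀=1 and mₖ₊₁ = dₖaₖ − mₖ, dₖ₊₁ = (n − mₖ₊₁²)/dₖ, aₖ₊₁ = ⌊(a₀+mₖ₊₁)/dₖ₊₁⌋:
  k=1: m=18, d=4, a=9
  k=2: m=18, d=1, a=36
d=1 and a=2a₀=36 at k=2, so the next step gives (m, d) = (18, 4) again — its k=1 value — and the period has length 2.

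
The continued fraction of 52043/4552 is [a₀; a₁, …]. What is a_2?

52043 = 11·4552 + 1971   →  a_0 = 11
4552 = 2·1971 + 610   →  a_1 = 2
1971 = 3·610 + 141   →  a_2 = 3

3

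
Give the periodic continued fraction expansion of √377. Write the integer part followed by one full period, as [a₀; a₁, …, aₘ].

[19; 2, 2, 2, 38]

a₀ = ⌊√377⌋ = 19.
With m₀=0, d₀=1 and mₖ₊₁ = dₖaₖ − mₖ, dₖ₊₁ = (n − mₖ₊₁²)/dₖ, aₖ₊₁ = ⌊(a₀+mₖ₊₁)/dₖ₊₁⌋:
  k=1: m=19, d=16, a=2
  k=2: m=13, d=13, a=2
  k=3: m=13, d=16, a=2
  k=4: m=19, d=1, a=38
d=1 and a=2a₀=38 at k=4, so the next step gives (m, d) = (19, 16) again — its k=1 value — and the period has length 4.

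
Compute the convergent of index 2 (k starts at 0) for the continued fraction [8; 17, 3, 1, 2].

Using pₖ = aₖpₖ₋₁ + pₖ₋₂, qₖ = aₖqₖ₋₁ + qₖ₋₂ (with p₋₁=1, p₋₂=0, q₋₁=0, q₋₂=1):
  k=0: a=8, p=8, q=1
  k=1: a=17, p=137, q=17
  k=2: a=3, p=419, q=52

419/52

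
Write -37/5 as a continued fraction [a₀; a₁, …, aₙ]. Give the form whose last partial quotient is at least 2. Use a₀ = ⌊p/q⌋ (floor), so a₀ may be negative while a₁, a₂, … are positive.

[-8; 1, 1, 2]

-37 = -8·5 + 3
5 = 1·3 + 2
3 = 1·2 + 1
2 = 2·1 + 0  (stop)
So -37/5 = [-8; 1, 1, 2].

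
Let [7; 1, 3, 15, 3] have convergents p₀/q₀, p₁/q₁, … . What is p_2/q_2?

Using pₖ = aₖpₖ₋₁ + pₖ₋₂, qₖ = aₖqₖ₋₁ + qₖ₋₂ (with p₋₁=1, p₋₂=0, q₋₁=0, q₋₂=1):
  k=0: a=7, p=7, q=1
  k=1: a=1, p=8, q=1
  k=2: a=3, p=31, q=4

31/4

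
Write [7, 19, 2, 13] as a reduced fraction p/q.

Fold from the inside: start with 13/1.
  2 + 1/13 = 27/13
  19 + 13/27 = 526/27
  7 + 27/526 = 3709/526

3709/526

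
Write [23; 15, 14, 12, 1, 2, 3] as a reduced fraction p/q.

Using pₖ = aₖpₖ₋₁ + pₖ₋₂ and qₖ = aₖqₖ₋₁ + qₖ₋₂:
  k=0: a=23, p=23, q=1
  k=1: a=15, p=346, q=15
  k=2: a=14, p=4867, q=211
  k=3: a=12, p=58750, q=2547
  k=4: a=1, p=63617, q=2758
  k=5: a=2, p=185984, q=8063
  k=6: a=3, p=621569, q=26947

621569/26947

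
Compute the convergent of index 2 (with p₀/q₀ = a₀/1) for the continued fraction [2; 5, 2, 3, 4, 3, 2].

24/11

Using pₖ = aₖpₖ₋₁ + pₖ₋₂, qₖ = aₖqₖ₋₁ + qₖ₋₂ (with p₋₁=1, p₋₂=0, q₋₁=0, q₋₂=1):
  k=0: a=2, p=2, q=1
  k=1: a=5, p=11, q=5
  k=2: a=2, p=24, q=11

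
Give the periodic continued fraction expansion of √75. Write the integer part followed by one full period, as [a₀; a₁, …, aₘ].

a₀ = ⌊√75⌋ = 8.
With m₀=0, d₀=1 and mₖ₊₁ = dₖaₖ − mₖ, dₖ₊₁ = (n − mₖ₊₁²)/dₖ, aₖ₊₁ = ⌊(a₀+mₖ₊₁)/dₖ₊₁⌋:
  k=1: m=8, d=11, a=1
  k=2: m=3, d=6, a=1
  k=3: m=3, d=11, a=1
  k=4: m=8, d=1, a=16
d=1 and a=2a₀=16 at k=4, so the next step gives (m, d) = (8, 11) again — its k=1 value — and the period has length 4.

[8; 1, 1, 1, 16]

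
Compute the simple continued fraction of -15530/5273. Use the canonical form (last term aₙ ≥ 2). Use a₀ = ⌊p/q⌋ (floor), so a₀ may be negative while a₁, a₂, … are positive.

-15530 = -3×5273 + 289
5273 = 18×289 + 71
289 = 4×71 + 5
71 = 14×5 + 1
5 = 5×1 + 0  (stop)
So -15530/5273 = [-3; 18, 4, 14, 5].

[-3; 18, 4, 14, 5]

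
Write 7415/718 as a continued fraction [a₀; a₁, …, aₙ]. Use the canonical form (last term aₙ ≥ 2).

[10; 3, 18, 13]

7415 = 10·718 + 235
718 = 3·235 + 13
235 = 18·13 + 1
13 = 13·1 + 0  (stop)
So 7415/718 = [10; 3, 18, 13].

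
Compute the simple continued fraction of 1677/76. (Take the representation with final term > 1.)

1677 = 22*76 + 5
76 = 15*5 + 1
5 = 5*1 + 0  (stop)
So 1677/76 = [22; 15, 5].

[22; 15, 5]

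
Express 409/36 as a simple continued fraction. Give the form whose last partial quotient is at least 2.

[11; 2, 1, 3, 3]

409 = 11·36 + 13
36 = 2·13 + 10
13 = 1·10 + 3
10 = 3·3 + 1
3 = 3·1 + 0  (stop)
So 409/36 = [11; 2, 1, 3, 3].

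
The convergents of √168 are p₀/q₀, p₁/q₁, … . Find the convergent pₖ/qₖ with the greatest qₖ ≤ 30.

√168 = [12; 1, 24, …] (period length 2).
Convergents:
  p_0/q_0 = 12/1
  p_1/q_1 = 13/1
  p_2/q_2 = 324/25
  p_3/q_3 = 337/26
  p_4/q_4 = 8412/649
q_3 = 26 ≤ 30 < 649 = q_4, so the answer is 337/26.

337/26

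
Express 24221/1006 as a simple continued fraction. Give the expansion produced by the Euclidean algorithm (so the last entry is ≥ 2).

[24; 13, 15, 2, 2]

24221 = 24×1006 + 77
1006 = 13×77 + 5
77 = 15×5 + 2
5 = 2×2 + 1
2 = 2×1 + 0  (stop)
So 24221/1006 = [24; 13, 15, 2, 2].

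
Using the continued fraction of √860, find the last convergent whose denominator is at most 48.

1261/43

√860 = [29; 3, 14, 3, 58, …] (period length 4).
Convergents:
  p_0/q_0 = 29/1
  p_1/q_1 = 88/3
  p_2/q_2 = 1261/43
  p_3/q_3 = 3871/132
q_2 = 43 ≤ 48 < 132 = q_3, so the answer is 1261/43.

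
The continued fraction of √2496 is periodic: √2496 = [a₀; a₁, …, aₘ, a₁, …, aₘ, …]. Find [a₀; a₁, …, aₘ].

[49; 1, 23, 1, 98]

a₀ = ⌊√2496⌋ = 49.
With m₀=0, d₀=1 and mₖ₊₁ = dₖaₖ − mₖ, dₖ₊₁ = (n − mₖ₊₁²)/dₖ, aₖ₊₁ = ⌊(a₀+mₖ₊₁)/dₖ₊₁⌋:
  k=1: m=49, d=95, a=1
  k=2: m=46, d=4, a=23
  k=3: m=46, d=95, a=1
  k=4: m=49, d=1, a=98
d=1 and a=2a₀=98 at k=4, so the next step gives (m, d) = (49, 95) again — its k=1 value — and the period has length 4.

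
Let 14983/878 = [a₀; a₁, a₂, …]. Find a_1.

15

14983 = 17·878 + 57   →  a_0 = 17
878 = 15·57 + 23   →  a_1 = 15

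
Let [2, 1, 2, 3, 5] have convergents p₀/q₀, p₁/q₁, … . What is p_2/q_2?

Using pₖ = aₖpₖ₋₁ + pₖ₋₂, qₖ = aₖqₖ₋₁ + qₖ₋₂ (with p₋₁=1, p₋₂=0, q₋₁=0, q₋₂=1):
  k=0: a=2, p=2, q=1
  k=1: a=1, p=3, q=1
  k=2: a=2, p=8, q=3

8/3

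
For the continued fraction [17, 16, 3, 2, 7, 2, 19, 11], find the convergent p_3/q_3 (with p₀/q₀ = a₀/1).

1945/114

Using pₖ = aₖpₖ₋₁ + pₖ₋₂, qₖ = aₖqₖ₋₁ + qₖ₋₂ (with p₋₁=1, p₋₂=0, q₋₁=0, q₋₂=1):
  k=0: a=17, p=17, q=1
  k=1: a=16, p=273, q=16
  k=2: a=3, p=836, q=49
  k=3: a=2, p=1945, q=114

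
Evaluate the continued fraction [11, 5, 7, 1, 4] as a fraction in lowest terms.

2239/200

Using pₖ = aₖpₖ₋₁ + pₖ₋₂ and qₖ = aₖqₖ₋₁ + qₖ₋₂:
  k=0: a=11, p=11, q=1
  k=1: a=5, p=56, q=5
  k=2: a=7, p=403, q=36
  k=3: a=1, p=459, q=41
  k=4: a=4, p=2239, q=200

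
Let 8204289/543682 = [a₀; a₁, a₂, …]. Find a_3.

6

8204289 = 15·543682 + 49059   →  a_0 = 15
543682 = 11·49059 + 4033   →  a_1 = 11
49059 = 12·4033 + 663   →  a_2 = 12
4033 = 6·663 + 55   →  a_3 = 6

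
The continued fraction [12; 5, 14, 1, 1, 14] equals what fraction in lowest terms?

26029/2134

Fold from the inside: start with 14/1.
  1 + 1/14 = 15/14
  1 + 14/15 = 29/15
  14 + 15/29 = 421/29
  5 + 29/421 = 2134/421
  12 + 421/2134 = 26029/2134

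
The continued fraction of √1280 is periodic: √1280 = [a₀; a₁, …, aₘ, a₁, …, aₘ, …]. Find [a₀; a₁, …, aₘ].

a₀ = ⌊√1280⌋ = 35.

[35; 1, 3, 2, 17, 2, 3, 1, 70]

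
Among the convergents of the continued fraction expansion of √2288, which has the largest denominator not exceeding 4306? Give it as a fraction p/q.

164737/3444

√2288 = [47; 1, 4, 1, 94, …] (period length 4).
Convergents:
  p_0/q_0 = 47/1
  p_1/q_1 = 48/1
  p_2/q_2 = 239/5
  p_3/q_3 = 287/6
  p_4/q_4 = 27217/569
  p_5/q_5 = 27504/575
  p_6/q_6 = 137233/2869
  p_7/q_7 = 164737/3444
  p_8/q_8 = 15622511/326605
q_7 = 3444 ≤ 4306 < 326605 = q_8, so the answer is 164737/3444.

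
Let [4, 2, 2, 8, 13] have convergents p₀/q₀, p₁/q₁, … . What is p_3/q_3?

Using pₖ = aₖpₖ₋₁ + pₖ₋₂, qₖ = aₖqₖ₋₁ + qₖ₋₂ (with p₋₁=1, p₋₂=0, q₋₁=0, q₋₂=1):
  k=0: a=4, p=4, q=1
  k=1: a=2, p=9, q=2
  k=2: a=2, p=22, q=5
  k=3: a=8, p=185, q=42

185/42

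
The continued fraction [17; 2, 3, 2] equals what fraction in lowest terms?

279/16

Using pₖ = aₖpₖ₋₁ + pₖ₋₂ and qₖ = aₖqₖ₋₁ + qₖ₋₂:
  k=0: a=17, p=17, q=1
  k=1: a=2, p=35, q=2
  k=2: a=3, p=122, q=7
  k=3: a=2, p=279, q=16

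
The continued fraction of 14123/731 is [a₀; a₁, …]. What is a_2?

14123 = 19·731 + 234   →  a_0 = 19
731 = 3·234 + 29   →  a_1 = 3
234 = 8·29 + 2   →  a_2 = 8

8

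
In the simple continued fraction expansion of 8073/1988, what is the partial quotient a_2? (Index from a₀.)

8073 = 4·1988 + 121   →  a_0 = 4
1988 = 16·121 + 52   →  a_1 = 16
121 = 2·52 + 17   →  a_2 = 2

2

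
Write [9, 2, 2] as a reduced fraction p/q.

47/5

Using pₖ = aₖpₖ₋₁ + pₖ₋₂ and qₖ = aₖqₖ₋₁ + qₖ₋₂:
  k=0: a=9, p=9, q=1
  k=1: a=2, p=19, q=2
  k=2: a=2, p=47, q=5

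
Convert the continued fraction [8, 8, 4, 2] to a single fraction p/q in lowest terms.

601/74

Fold from the inside: start with 2/1.
  4 + 1/2 = 9/2
  8 + 2/9 = 74/9
  8 + 9/74 = 601/74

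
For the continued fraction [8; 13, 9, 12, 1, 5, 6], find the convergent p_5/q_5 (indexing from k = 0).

Using pₖ = aₖpₖ₋₁ + pₖ₋₂, qₖ = aₖqₖ₋₁ + qₖ₋₂ (with p₋₁=1, p₋₂=0, q₋₁=0, q₋₂=1):
  k=0: a=8, p=8, q=1
  k=1: a=13, p=105, q=13
  k=2: a=9, p=953, q=118
  k=3: a=12, p=11541, q=1429
  k=4: a=1, p=12494, q=1547
  k=5: a=5, p=74011, q=9164

74011/9164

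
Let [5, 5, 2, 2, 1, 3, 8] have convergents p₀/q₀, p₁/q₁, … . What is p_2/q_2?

57/11

Using pₖ = aₖpₖ₋₁ + pₖ₋₂, qₖ = aₖqₖ₋₁ + qₖ₋₂ (with p₋₁=1, p₋₂=0, q₋₁=0, q₋₂=1):
  k=0: a=5, p=5, q=1
  k=1: a=5, p=26, q=5
  k=2: a=2, p=57, q=11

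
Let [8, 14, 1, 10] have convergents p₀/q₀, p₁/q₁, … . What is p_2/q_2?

Using pₖ = aₖpₖ₋₁ + pₖ₋₂, qₖ = aₖqₖ₋₁ + qₖ₋₂ (with p₋₁=1, p₋₂=0, q₋₁=0, q₋₂=1):
  k=0: a=8, p=8, q=1
  k=1: a=14, p=113, q=14
  k=2: a=1, p=121, q=15

121/15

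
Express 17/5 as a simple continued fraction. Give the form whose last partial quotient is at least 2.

17 = 3×5 + 2
5 = 2×2 + 1
2 = 2×1 + 0  (stop)
So 17/5 = [3; 2, 2].

[3; 2, 2]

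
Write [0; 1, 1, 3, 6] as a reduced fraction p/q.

Using pₖ = aₖpₖ₋₁ + pₖ₋₂ and qₖ = aₖqₖ₋₁ + qₖ₋₂:
  k=0: a=0, p=0, q=1
  k=1: a=1, p=1, q=1
  k=2: a=1, p=1, q=2
  k=3: a=3, p=4, q=7
  k=4: a=6, p=25, q=44

25/44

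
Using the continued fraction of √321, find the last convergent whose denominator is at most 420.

7507/419

√321 = [17; 1, 10, 1, 34, …] (period length 4).
Convergents:
  p_0/q_0 = 17/1
  p_1/q_1 = 18/1
  p_2/q_2 = 197/11
  p_3/q_3 = 215/12
  p_4/q_4 = 7507/419
  p_5/q_5 = 7722/431
q_4 = 419 ≤ 420 < 431 = q_5, so the answer is 7507/419.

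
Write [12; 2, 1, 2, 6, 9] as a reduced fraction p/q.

5778/467

Fold from the inside: start with 9/1.
  6 + 1/9 = 55/9
  2 + 9/55 = 119/55
  1 + 55/119 = 174/119
  2 + 119/174 = 467/174
  12 + 174/467 = 5778/467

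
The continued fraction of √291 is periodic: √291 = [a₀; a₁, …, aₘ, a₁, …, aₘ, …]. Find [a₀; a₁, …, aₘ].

a₀ = ⌊√291⌋ = 17.
With m₀=0, d₀=1 and mₖ₊₁ = dₖaₖ − mₖ, dₖ₊₁ = (n − mₖ₊₁²)/dₖ, aₖ₊₁ = ⌊(a₀+mₖ₊₁)/dₖ₊₁⌋:
  k=1: m=17, d=2, a=17
  k=2: m=17, d=1, a=34
d=1 and a=2a₀=34 at k=2, so the next step gives (m, d) = (17, 2) again — its k=1 value — and the period has length 2.

[17; 17, 34]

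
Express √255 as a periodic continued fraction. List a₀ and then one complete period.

[15; 1, 30]

a₀ = ⌊√255⌋ = 15.
With m₀=0, d₀=1 and mₖ₊₁ = dₖaₖ − mₖ, dₖ₊₁ = (n − mₖ₊₁²)/dₖ, aₖ₊₁ = ⌊(a₀+mₖ₊₁)/dₖ₊₁⌋:
  k=1: m=15, d=30, a=1
  k=2: m=15, d=1, a=30
d=1 and a=2a₀=30 at k=2, so the next step gives (m, d) = (15, 30) again — its k=1 value — and the period has length 2.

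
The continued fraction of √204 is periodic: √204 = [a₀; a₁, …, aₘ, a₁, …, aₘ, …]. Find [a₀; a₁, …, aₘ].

[14; 3, 1, 1, 6, 1, 1, 3, 28]

a₀ = ⌊√204⌋ = 14.
With m₀=0, d₀=1 and mₖ₊₁ = dₖaₖ − mₖ, dₖ₊₁ = (n − mₖ₊₁²)/dₖ, aₖ₊₁ = ⌊(a₀+mₖ₊₁)/dₖ₊₁⌋:
  k=1: m=14, d=8, a=3
  k=2: m=10, d=13, a=1
  k=3: m=3, d=15, a=1
  k=4: m=12, d=4, a=6
  k=5: m=12, d=15, a=1
  k=6: m=3, d=13, a=1
  k=7: m=10, d=8, a=3
  k=8: m=14, d=1, a=28
d=1 and a=2a₀=28 at k=8, so the next step gives (m, d) = (14, 8) again — its k=1 value — and the period has length 8.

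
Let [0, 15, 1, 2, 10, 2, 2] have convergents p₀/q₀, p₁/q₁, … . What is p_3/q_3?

3/47

Using pₖ = aₖpₖ₋₁ + pₖ₋₂, qₖ = aₖqₖ₋₁ + qₖ₋₂ (with p₋₁=1, p₋₂=0, q₋₁=0, q₋₂=1):
  k=0: a=0, p=0, q=1
  k=1: a=15, p=1, q=15
  k=2: a=1, p=1, q=16
  k=3: a=2, p=3, q=47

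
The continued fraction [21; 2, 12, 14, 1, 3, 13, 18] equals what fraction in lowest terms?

Using pₖ = aₖpₖ₋₁ + pₖ₋₂ and qₖ = aₖqₖ₋₁ + qₖ₋₂:
  k=0: a=21, p=21, q=1
  k=1: a=2, p=43, q=2
  k=2: a=12, p=537, q=25
  k=3: a=14, p=7561, q=352
  k=4: a=1, p=8098, q=377
  k=5: a=3, p=31855, q=1483
  k=6: a=13, p=422213, q=19656
  k=7: a=18, p=7631689, q=355291

7631689/355291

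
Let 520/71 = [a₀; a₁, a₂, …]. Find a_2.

520 = 7·71 + 23   →  a_0 = 7
71 = 3·23 + 2   →  a_1 = 3
23 = 11·2 + 1   →  a_2 = 11

11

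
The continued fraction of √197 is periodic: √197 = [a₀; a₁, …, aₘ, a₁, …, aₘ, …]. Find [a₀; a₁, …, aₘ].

a₀ = ⌊√197⌋ = 14.
With m₀=0, d₀=1 and mₖ₊₁ = dₖaₖ − mₖ, dₖ₊₁ = (n − mₖ₊₁²)/dₖ, aₖ₊₁ = ⌊(a₀+mₖ₊₁)/dₖ₊₁⌋:
  k=1: m=14, d=1, a=28
d=1 and a=2a₀=28 at k=1, so the next step gives (m, d) = (14, 1) again — its k=1 value — and the period has length 1.

[14; 28]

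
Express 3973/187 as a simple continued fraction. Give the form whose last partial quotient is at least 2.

3973 = 21*187 + 46
187 = 4*46 + 3
46 = 15*3 + 1
3 = 3*1 + 0  (stop)
So 3973/187 = [21; 4, 15, 3].

[21; 4, 15, 3]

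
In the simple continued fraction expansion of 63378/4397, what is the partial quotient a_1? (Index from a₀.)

2

63378 = 14·4397 + 1820   →  a_0 = 14
4397 = 2·1820 + 757   →  a_1 = 2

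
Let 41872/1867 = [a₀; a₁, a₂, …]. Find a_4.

41872 = 22·1867 + 798   →  a_0 = 22
1867 = 2·798 + 271   →  a_1 = 2
798 = 2·271 + 256   →  a_2 = 2
271 = 1·256 + 15   →  a_3 = 1
256 = 17·15 + 1   →  a_4 = 17

17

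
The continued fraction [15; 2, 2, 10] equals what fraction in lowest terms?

801/52

Using pₖ = aₖpₖ₋₁ + pₖ₋₂ and qₖ = aₖqₖ₋₁ + qₖ₋₂:
  k=0: a=15, p=15, q=1
  k=1: a=2, p=31, q=2
  k=2: a=2, p=77, q=5
  k=3: a=10, p=801, q=52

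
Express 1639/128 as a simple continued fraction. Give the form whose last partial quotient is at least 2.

1639 = 12×128 + 103
128 = 1×103 + 25
103 = 4×25 + 3
25 = 8×3 + 1
3 = 3×1 + 0  (stop)
So 1639/128 = [12; 1, 4, 8, 3].

[12; 1, 4, 8, 3]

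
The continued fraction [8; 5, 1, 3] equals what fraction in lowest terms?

Fold from the inside: start with 3/1.
  1 + 1/3 = 4/3
  5 + 3/4 = 23/4
  8 + 4/23 = 188/23

188/23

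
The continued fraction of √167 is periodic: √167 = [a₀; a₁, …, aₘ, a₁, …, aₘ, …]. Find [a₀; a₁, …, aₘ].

[12; 1, 11, 1, 24]

a₀ = ⌊√167⌋ = 12.
With m₀=0, d₀=1 and mₖ₊₁ = dₖaₖ − mₖ, dₖ₊₁ = (n − mₖ₊₁²)/dₖ, aₖ₊₁ = ⌊(a₀+mₖ₊₁)/dₖ₊₁⌋:
  k=1: m=12, d=23, a=1
  k=2: m=11, d=2, a=11
  k=3: m=11, d=23, a=1
  k=4: m=12, d=1, a=24
d=1 and a=2a₀=24 at k=4, so the next step gives (m, d) = (12, 23) again — its k=1 value — and the period has length 4.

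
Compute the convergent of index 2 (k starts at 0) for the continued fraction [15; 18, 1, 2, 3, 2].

286/19

Using pₖ = aₖpₖ₋₁ + pₖ₋₂, qₖ = aₖqₖ₋₁ + qₖ₋₂ (with p₋₁=1, p₋₂=0, q₋₁=0, q₋₂=1):
  k=0: a=15, p=15, q=1
  k=1: a=18, p=271, q=18
  k=2: a=1, p=286, q=19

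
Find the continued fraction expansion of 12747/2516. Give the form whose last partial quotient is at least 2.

12747 = 5×2516 + 167
2516 = 15×167 + 11
167 = 15×11 + 2
11 = 5×2 + 1
2 = 2×1 + 0  (stop)
So 12747/2516 = [5; 15, 15, 5, 2].

[5; 15, 15, 5, 2]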